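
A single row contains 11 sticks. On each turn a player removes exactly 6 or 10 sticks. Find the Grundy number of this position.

1

Compute g(0), g(1), … for moves {6, 10}:
g(0) = mex{} = 0
g(1) = mex{} = 0
g(2) = mex{} = 0
g(3) = mex{} = 0
g(4) = mex{} = 0
g(5) = mex{} = 0
g(6) = mex{0} = 1
g(7) = mex{0} = 1
g(8) = mex{0} = 1
g(9) = mex{0} = 1
g(10) = mex{0} = 1
g(11) = mex{0} = 1
So g(11) = 1.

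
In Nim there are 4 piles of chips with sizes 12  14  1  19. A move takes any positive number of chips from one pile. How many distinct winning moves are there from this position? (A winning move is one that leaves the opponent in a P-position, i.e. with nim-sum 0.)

1

Compute the nim-sum pairwise:
12 ^ 14 = 2
2 ^ 1 = 3
3 ^ 19 = 16
The overall nim-sum is X = 16. A pile of size p has a winning move iff p XOR X < p (reduce it to p XOR X).
  12: 12 XOR 16 = 28 ≥ 12 — no move.
  14: 14 XOR 16 = 30 ≥ 14 — no move.
  1: 1 XOR 16 = 17 ≥ 1 — no move.
  19: 19 XOR 16 = 3 < 19 — winning move (to 3).
That gives 1 winning move.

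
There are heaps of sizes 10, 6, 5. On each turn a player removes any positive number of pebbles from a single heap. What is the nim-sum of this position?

Bitwise XOR of the heap sizes:
  1010  (10)
  0110  (6)
  0101  (5)
  ----
  1001  (9)

9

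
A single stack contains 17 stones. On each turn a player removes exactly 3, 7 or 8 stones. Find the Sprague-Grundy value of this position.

Grundy values for subtraction set {3, 7, 8}:
k:     0  1  2  3  4  5  6  7  8  9 10 11 12 13 14 15 16 17
g(k):  0  0  0  1  1  1  0  2  2  1  3  0  0  2  1  1  0  0
So g(17) = 0.

0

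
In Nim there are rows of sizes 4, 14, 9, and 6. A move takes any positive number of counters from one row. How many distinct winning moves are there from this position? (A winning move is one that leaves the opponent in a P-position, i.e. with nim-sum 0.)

3

In binary:
  0100  (4)
  1110  (14)
  1001  (9)
  0110  (6)
  ----
  0101  (5)
The overall nim-sum is X = 5. A row of size p has a winning move iff p XOR X < p (reduce it to p XOR X).
  4: 4 XOR 5 = 1 < 4 — winning move (to 1).
  14: 14 XOR 5 = 11 < 14 — winning move (to 11).
  9: 9 XOR 5 = 12 ≥ 9 — no move.
  6: 6 XOR 5 = 3 < 6 — winning move (to 3).
That gives 3 winning moves.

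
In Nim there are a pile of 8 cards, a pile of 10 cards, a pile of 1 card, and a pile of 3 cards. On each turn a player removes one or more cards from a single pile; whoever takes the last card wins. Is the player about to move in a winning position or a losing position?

Losing position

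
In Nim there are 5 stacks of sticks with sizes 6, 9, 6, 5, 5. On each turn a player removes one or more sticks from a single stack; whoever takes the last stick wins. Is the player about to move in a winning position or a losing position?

Nim-sum: 6 XOR 9 XOR 6 XOR 5 XOR 5 = 9.
The nim-sum is 9 ≠ 0, so this is an N-position: the player to move can win.

Winning position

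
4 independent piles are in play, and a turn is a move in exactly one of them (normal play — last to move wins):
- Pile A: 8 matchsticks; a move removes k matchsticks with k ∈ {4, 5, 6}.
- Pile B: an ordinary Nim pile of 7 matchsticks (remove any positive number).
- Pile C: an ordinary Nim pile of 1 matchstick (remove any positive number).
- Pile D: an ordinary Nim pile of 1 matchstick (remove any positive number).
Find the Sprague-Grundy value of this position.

Build the Grundy sequence for pile A with g(k) = mex{g(k−s) : s ∈ {4, 5, 6}, s ≤ k}:
k:     0  1  2  3  4  5  6  7  8
g(k):  0  0  0  0  1  1  1  1  2
So g(8) = 2.
Pile B is a plain Nim pile of size 7, so its Grundy value is 7.
Pile C is a plain Nim pile of size 1, so its Grundy value is 1.
Pile D is a plain Nim pile of size 1, so its Grundy value is 1.
The value of a disjunctive sum is the nim-sum of the parts.
Combined value = 2 ⊕ 7 ⊕ 1 ⊕ 1 = 5.

5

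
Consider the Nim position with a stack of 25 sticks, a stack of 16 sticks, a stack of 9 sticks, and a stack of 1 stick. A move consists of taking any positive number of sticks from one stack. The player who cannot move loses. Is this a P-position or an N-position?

N-position

Bitwise XOR of the heap sizes:
  11001  (25)
  10000  (16)
  01001  (9)
  00001  (1)
  -----
  00001  (1)
The nim-sum is 1 ≠ 0, so this is an N-position: the player to move can win.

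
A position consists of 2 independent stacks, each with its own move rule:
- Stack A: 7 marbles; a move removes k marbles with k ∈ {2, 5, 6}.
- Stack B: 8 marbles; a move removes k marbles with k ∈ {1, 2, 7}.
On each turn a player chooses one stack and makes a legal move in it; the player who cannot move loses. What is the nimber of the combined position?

1

Build the Grundy sequence for stack A with g(k) = mex{g(k−s) : s ∈ {2, 5, 6}, s ≤ k}:
k:     0  1  2  3  4  5  6  7
g(k):  0  0  1  1  0  2  1  3
So g(7) = 3.
Build the Grundy sequence for stack B with g(k) = mex{g(k−s) : s ∈ {1, 2, 7}, s ≤ k}:
g(0) = mex{} = 0
g(1) = mex{0} = 1
g(2) = mex{0,1} = 2
g(3) = mex{1,2} = 0
g(4) = mex{0,2} = 1
g(5) = mex{0,1} = 2
g(6) = mex{1,2} = 0
g(7) = mex{0,2} = 1
g(8) = mex{0,1} = 2
So g(8) = 2.
By the Sprague-Grundy theorem, the Grundy value of a sum of independent games is the XOR of the component values.
Combined value = 3 XOR 2 = 1.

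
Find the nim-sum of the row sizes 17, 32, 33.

Compute the nim-sum pairwise:
17 ⊕ 32 = 49
49 ⊕ 33 = 16

16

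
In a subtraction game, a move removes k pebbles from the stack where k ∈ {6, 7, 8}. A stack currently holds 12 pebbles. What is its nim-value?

2

Compute g(0), g(1), … for moves {6, 7, 8}:
k:     0  1  2  3  4  5  6  7  8  9 10 11 12
g(k):  0  0  0  0  0  0  1  1  1  1  1  1  2
So g(12) = 2.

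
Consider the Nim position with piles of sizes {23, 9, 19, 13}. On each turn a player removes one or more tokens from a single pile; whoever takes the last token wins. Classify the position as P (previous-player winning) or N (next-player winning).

In binary:
  10111  (23)
  01001  (9)
  10011  (19)
  01101  (13)
  -----
  00000  (0)
The nim-sum is 0, so this is a P-position: the player to move is in a losing position under optimal play.

P-position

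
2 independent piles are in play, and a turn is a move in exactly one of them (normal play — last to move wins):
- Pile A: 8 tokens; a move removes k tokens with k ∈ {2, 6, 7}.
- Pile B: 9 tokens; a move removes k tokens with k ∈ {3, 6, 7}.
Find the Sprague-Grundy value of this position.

Grundy values for pile A (subtraction set {2, 6, 7}):
g(0) = mex{} = 0
g(1) = mex{} = 0
g(2) = mex{0} = 1
g(3) = mex{0} = 1
g(4) = mex{1} = 0
g(5) = mex{1} = 0
g(6) = mex{0} = 1
g(7) = mex{0} = 1
g(8) = mex{0,1} = 2
So g(8) = 2.
Grundy values for pile B (subtraction set {3, 6, 7}):
g(0) = mex{} = 0
g(1) = mex{} = 0
g(2) = mex{} = 0
g(3) = mex{0} = 1
g(4) = mex{0} = 1
g(5) = mex{0} = 1
g(6) = mex{0,1} = 2
g(7) = mex{0,1} = 2
g(8) = mex{0,1} = 2
g(9) = mex{0,1,2} = 3
So g(9) = 3.
By the Sprague-Grundy theorem, the Grundy value of a sum of independent games is the XOR of the component values.
Combined value = 2 XOR 3 = 1.

1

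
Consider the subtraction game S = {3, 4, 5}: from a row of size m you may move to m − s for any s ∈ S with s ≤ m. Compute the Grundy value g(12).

1

Compute g(0), g(1), … for moves {3, 4, 5}:
g(0) = mex{} = 0
g(1) = mex{} = 0
g(2) = mex{} = 0
g(3) = mex{0} = 1
g(4) = mex{0} = 1
g(5) = mex{0} = 1
g(6) = mex{0,1} = 2
g(7) = mex{0,1} = 2
g(8) = mex{1} = 0
g(9) = mex{1,2} = 0
g(10) = mex{1,2} = 0
g(11) = mex{0,2} = 1
g(12) = mex{0,2} = 1
So g(12) = 1.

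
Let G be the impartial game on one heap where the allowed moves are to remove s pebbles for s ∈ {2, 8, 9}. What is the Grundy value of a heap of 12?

2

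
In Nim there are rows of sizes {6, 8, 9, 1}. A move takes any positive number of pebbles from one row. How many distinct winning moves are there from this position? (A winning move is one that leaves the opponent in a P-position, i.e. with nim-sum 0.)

Compute the nim-sum pairwise:
6 XOR 8 = 14
14 XOR 9 = 7
7 XOR 1 = 6
The overall nim-sum is X = 6. A row of size p has a winning move iff p XOR X < p (reduce it to p XOR X).
  6: 6 XOR 6 = 0 < 6 — winning move (to 0).
  8: 8 XOR 6 = 14 ≥ 8 — no move.
  9: 9 XOR 6 = 15 ≥ 9 — no move.
  1: 1 XOR 6 = 7 ≥ 1 — no move.
That gives 1 winning move.

1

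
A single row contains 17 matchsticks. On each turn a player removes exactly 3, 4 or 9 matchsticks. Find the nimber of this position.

1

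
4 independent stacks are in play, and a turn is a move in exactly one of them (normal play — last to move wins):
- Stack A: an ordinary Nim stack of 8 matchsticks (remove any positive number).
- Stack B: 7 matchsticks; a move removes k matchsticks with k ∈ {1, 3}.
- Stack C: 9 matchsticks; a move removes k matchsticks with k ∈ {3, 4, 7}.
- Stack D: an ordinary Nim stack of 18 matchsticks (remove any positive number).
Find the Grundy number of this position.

24

Stack A is a plain Nim stack of size 8, so its Grundy value is 8.
Build the Grundy sequence for stack B with g(k) = mex{g(k−s) : s ∈ {1, 3}, s ≤ k}:
k:     0  1  2  3  4  5  6  7
g(k):  0  1  0  1  0  1  0  1
So g(7) = 1.
Grundy values for stack C (subtraction set {3, 4, 7}):
g(0) = mex{} = 0
g(1) = mex{} = 0
g(2) = mex{} = 0
g(3) = mex{0} = 1
g(4) = mex{0} = 1
g(5) = mex{0} = 1
g(6) = mex{0,1} = 2
g(7) = mex{0,1} = 2
g(8) = mex{0,1} = 2
g(9) = mex{0,1,2} = 3
So g(9) = 3.
Stack D is a plain Nim stack of size 18, so its Grundy value is 18.
By the Sprague-Grundy theorem, the Grundy value of a sum of independent games is the XOR of the component values.
Combined value = 8 XOR 1 XOR 3 XOR 18 = 24.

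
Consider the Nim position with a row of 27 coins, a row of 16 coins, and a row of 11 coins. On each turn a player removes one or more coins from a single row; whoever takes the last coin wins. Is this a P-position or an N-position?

P-position

Bitwise XOR of the heap sizes:
  11011  (27)
  10000  (16)
  01011  (11)
  -----
  00000  (0)
The nim-sum is 0, so this is a P-position: the player to move is in a losing position under optimal play.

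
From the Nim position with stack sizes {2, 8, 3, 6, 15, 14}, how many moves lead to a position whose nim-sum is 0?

3

Write each in binary and XOR column by column:
  0010  (2)
  1000  (8)
  0011  (3)
  0110  (6)
  1111  (15)
  1110  (14)
  ----
  1110  (14)
The overall nim-sum is X = 14. A stack of size p has a winning move iff p XOR X < p (reduce it to p XOR X).
  2: 2 XOR 14 = 12 ≥ 2 — no move.
  8: 8 XOR 14 = 6 < 8 — winning move (to 6).
  3: 3 XOR 14 = 13 ≥ 3 — no move.
  6: 6 XOR 14 = 8 ≥ 6 — no move.
  15: 15 XOR 14 = 1 < 15 — winning move (to 1).
  14: 14 XOR 14 = 0 < 14 — winning move (to 0).
That gives 3 winning moves.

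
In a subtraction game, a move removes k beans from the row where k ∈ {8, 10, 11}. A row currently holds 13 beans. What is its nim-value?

Build the Grundy sequence with g(k) = mex{g(k−s) : s ∈ {8, 10, 11}, s ≤ k}:
g(0) = mex{} = 0
g(1) = mex{} = 0
g(2) = mex{} = 0
g(3) = mex{} = 0
g(4) = mex{} = 0
g(5) = mex{} = 0
g(6) = mex{} = 0
g(7) = mex{} = 0
g(8) = mex{0} = 1
g(9) = mex{0} = 1
g(10) = mex{0} = 1
g(11) = mex{0} = 1
g(12) = mex{0} = 1
g(13) = mex{0} = 1
So g(13) = 1.

1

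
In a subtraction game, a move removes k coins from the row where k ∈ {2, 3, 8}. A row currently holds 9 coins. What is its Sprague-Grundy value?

Grundy values for subtraction set {2, 3, 8}:
k:     0  1  2  3  4  5  6  7  8  9
g(k):  0  0  1  1  2  0  0  1  1  2
So g(9) = 2.

2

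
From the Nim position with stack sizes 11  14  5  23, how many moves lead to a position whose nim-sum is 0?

1

Nim-sum: 11 ⊕ 14 ⊕ 5 ⊕ 23 = 23.
The overall nim-sum is X = 23. A stack of size p has a winning move iff p XOR X < p (reduce it to p XOR X).
  11: 11 XOR 23 = 28 ≥ 11 — no move.
  14: 14 XOR 23 = 25 ≥ 14 — no move.
  5: 5 XOR 23 = 18 ≥ 5 — no move.
  23: 23 XOR 23 = 0 < 23 — winning move (to 0).
That gives 1 winning move.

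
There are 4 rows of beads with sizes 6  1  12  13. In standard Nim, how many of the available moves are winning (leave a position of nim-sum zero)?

3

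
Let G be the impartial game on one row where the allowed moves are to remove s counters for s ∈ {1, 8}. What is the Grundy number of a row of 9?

0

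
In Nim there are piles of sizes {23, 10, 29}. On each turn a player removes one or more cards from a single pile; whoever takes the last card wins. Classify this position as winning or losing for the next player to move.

Losing position

Compute the nim-sum pairwise:
23 ⊕ 10 = 29
29 ⊕ 29 = 0
The nim-sum is 0, so this is a P-position: the player to move is in a losing position under optimal play.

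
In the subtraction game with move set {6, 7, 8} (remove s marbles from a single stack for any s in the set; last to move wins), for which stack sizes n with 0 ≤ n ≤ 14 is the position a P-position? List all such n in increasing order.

0, 1, 2, 3, 4, 5, 14

Build the Grundy sequence with g(k) = mex{g(k−s) : s ∈ {6, 7, 8}, s ≤ k}:
g(0) = mex{} = 0
g(1) = mex{} = 0
g(2) = mex{} = 0
g(3) = mex{} = 0
g(4) = mex{} = 0
g(5) = mex{} = 0
g(6) = mex{0} = 1
g(7) = mex{0} = 1
g(8) = mex{0} = 1
g(9) = mex{0} = 1
g(10) = mex{0} = 1
g(11) = mex{0} = 1
g(12) = mex{0,1} = 2
g(13) = mex{0,1} = 2
g(14) = mex{1} = 0
The P-positions (g = 0) in 0..14 are 0, 1, 2, 3, 4, 5, 14.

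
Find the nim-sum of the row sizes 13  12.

1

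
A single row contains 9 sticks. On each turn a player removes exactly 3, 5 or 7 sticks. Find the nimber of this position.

3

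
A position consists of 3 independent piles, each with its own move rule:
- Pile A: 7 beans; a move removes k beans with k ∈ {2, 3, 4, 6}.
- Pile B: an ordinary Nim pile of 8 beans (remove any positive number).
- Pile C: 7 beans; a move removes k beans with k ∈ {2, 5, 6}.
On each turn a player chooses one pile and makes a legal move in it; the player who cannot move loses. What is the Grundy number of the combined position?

8

Build the Grundy sequence for pile A with g(k) = mex{g(k−s) : s ∈ {2, 3, 4, 6}, s ≤ k}:
g(0) = mex{} = 0
g(1) = mex{} = 0
g(2) = mex{0} = 1
g(3) = mex{0} = 1
g(4) = mex{0,1} = 2
g(5) = mex{0,1} = 2
g(6) = mex{0,1,2} = 3
g(7) = mex{0,1,2} = 3
So g(7) = 3.
Pile B is a plain Nim pile of size 8, so its Grundy value is 8.
Grundy values for pile C (subtraction set {2, 5, 6}):
k:     0  1  2  3  4  5  6  7
g(k):  0  0  1  1  0  2  1  3
So g(7) = 3.
By the Sprague-Grundy theorem, the Grundy value of a sum of independent games is the XOR of the component values.
Combined value = 3 XOR 8 XOR 3 = 8.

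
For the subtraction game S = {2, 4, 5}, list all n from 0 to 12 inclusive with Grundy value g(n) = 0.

0, 1, 7, 8

Build the Grundy sequence with g(k) = mex{g(k−s) : s ∈ {2, 4, 5}, s ≤ k}:
k:     0  1  2  3  4  5  6  7  8  9 10 11 12
g(k):  0  0  1  1  2  2  3  0  0  1  1  2  2
The P-positions (g = 0) in 0..12 are 0, 1, 7, 8.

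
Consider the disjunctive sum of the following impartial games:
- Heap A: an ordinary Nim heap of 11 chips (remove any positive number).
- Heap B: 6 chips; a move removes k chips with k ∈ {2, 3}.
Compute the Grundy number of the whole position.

11

Heap A is a plain Nim heap of size 11, so its Grundy value is 11.
Grundy values for heap B (subtraction set {2, 3}):
g(0) = mex{} = 0
g(1) = mex{} = 0
g(2) = mex{0} = 1
g(3) = mex{0} = 1
g(4) = mex{0,1} = 2
g(5) = mex{1} = 0
g(6) = mex{1,2} = 0
So g(6) = 0.
By the Sprague-Grundy theorem, the Grundy value of a sum of independent games is the XOR of the component values.
Combined value = 11 XOR 0 = 11.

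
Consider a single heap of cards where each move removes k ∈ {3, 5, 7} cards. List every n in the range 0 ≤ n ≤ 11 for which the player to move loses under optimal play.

0, 1, 2, 10, 11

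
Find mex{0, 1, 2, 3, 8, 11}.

4

The values 0, 1, 2, 3 are all present; 4 is the first non-negative integer missing from the set.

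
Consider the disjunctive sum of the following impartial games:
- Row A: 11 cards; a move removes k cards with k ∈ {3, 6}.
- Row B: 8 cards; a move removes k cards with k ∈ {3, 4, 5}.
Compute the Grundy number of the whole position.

0

Build the Grundy sequence for row A with g(k) = mex{g(k−s) : s ∈ {3, 6}, s ≤ k}:
g(0) = mex{} = 0
g(1) = mex{} = 0
g(2) = mex{} = 0
g(3) = mex{0} = 1
g(4) = mex{0} = 1
g(5) = mex{0} = 1
g(6) = mex{0,1} = 2
g(7) = mex{0,1} = 2
g(8) = mex{0,1} = 2
g(9) = mex{1,2} = 0
g(10) = mex{1,2} = 0
g(11) = mex{1,2} = 0
So g(11) = 0.
Build the Grundy sequence for row B with g(k) = mex{g(k−s) : s ∈ {3, 4, 5}, s ≤ k}:
g(0) = mex{} = 0
g(1) = mex{} = 0
g(2) = mex{} = 0
g(3) = mex{0} = 1
g(4) = mex{0} = 1
g(5) = mex{0} = 1
g(6) = mex{0,1} = 2
g(7) = mex{0,1} = 2
g(8) = mex{1} = 0
So g(8) = 0.
By the Sprague-Grundy theorem, the Grundy value of a sum of independent games is the XOR of the component values.
Combined value = 0 XOR 0 = 0.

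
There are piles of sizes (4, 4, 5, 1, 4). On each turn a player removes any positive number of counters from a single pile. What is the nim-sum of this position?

Compute the nim-sum pairwise:
4 ^ 4 = 0
0 ^ 5 = 5
5 ^ 1 = 4
4 ^ 4 = 0

0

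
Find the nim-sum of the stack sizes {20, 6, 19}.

1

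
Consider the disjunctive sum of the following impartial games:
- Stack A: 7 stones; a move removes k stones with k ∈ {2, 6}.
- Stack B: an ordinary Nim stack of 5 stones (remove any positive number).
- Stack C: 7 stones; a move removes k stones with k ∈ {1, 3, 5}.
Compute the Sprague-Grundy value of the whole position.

Grundy values for stack A (subtraction set {2, 6}):
k:     0  1  2  3  4  5  6  7
g(k):  0  0  1  1  0  0  1  1
So g(7) = 1.
Stack B is a plain Nim stack of size 5, so its Grundy value is 5.
For stack C, compute g(0), g(1), … with moves {1, 3, 5}:
g(0) = mex{} = 0
g(1) = mex{0} = 1
g(2) = mex{1} = 0
g(3) = mex{0} = 1
g(4) = mex{1} = 0
g(5) = mex{0} = 1
g(6) = mex{1} = 0
g(7) = mex{0} = 1
So g(7) = 1.
By the Sprague-Grundy theorem, the Grundy value of a sum of independent games is the XOR of the component values.
Combined value = 1 ⊕ 5 ⊕ 1 = 5.

5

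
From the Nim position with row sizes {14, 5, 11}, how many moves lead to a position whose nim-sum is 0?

Compute the nim-sum pairwise:
14 XOR 5 = 11
11 XOR 11 = 0
The nim-sum is already 0, so every move leaves a nonzero nim-sum — there are no winning moves.

0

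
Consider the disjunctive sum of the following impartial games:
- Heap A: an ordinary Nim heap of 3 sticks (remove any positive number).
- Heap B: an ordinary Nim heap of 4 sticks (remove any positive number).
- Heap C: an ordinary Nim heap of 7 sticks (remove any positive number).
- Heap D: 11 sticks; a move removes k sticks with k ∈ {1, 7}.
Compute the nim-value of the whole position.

1

Heap A is a plain Nim heap of size 3, so its Grundy value is 3.
Heap B is a plain Nim heap of size 4, so its Grundy value is 4.
Heap C is a plain Nim heap of size 7, so its Grundy value is 7.
Build the Grundy sequence for heap D with g(k) = mex{g(k−s) : s ∈ {1, 7}, s ≤ k}:
k:     0  1  2  3  4  5  6  7  8  9 10 11
g(k):  0  1  0  1  0  1  0  1  0  1  0  1
So g(11) = 1.
By the Sprague-Grundy theorem, the Grundy value of a sum of independent games is the XOR of the component values.
Combined value = 3 XOR 4 XOR 7 XOR 1 = 1.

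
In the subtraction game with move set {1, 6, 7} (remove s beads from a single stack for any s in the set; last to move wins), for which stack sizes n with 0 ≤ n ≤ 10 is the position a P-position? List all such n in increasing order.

0, 2, 4

Build the Grundy sequence with g(k) = mex{g(k−s) : s ∈ {1, 6, 7}, s ≤ k}:
g(0) = mex{} = 0
g(1) = mex{0} = 1
g(2) = mex{1} = 0
g(3) = mex{0} = 1
g(4) = mex{1} = 0
g(5) = mex{0} = 1
g(6) = mex{0,1} = 2
g(7) = mex{0,1,2} = 3
g(8) = mex{0,1,3} = 2
g(9) = mex{0,1,2} = 3
g(10) = mex{0,1,3} = 2
The P-positions (g = 0) in 0..10 are 0, 2, 4.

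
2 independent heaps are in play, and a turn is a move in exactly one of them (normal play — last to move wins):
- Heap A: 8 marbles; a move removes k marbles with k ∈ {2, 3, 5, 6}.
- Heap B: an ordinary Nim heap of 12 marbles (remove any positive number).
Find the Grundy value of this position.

12

Build the Grundy sequence for heap A with g(k) = mex{g(k−s) : s ∈ {2, 3, 5, 6}, s ≤ k}:
k:     0  1  2  3  4  5  6  7  8
g(k):  0  0  1  1  2  2  3  3  0
So g(8) = 0.
Heap B is a plain Nim heap of size 12, so its Grundy value is 12.
By the Sprague-Grundy theorem, the Grundy value of a sum of independent games is the XOR of the component values.
Combined value = 0 ⊕ 12 = 12.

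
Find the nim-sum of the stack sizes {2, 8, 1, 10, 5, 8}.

Nim-sum: 2 ⊕ 8 ⊕ 1 ⊕ 10 ⊕ 5 ⊕ 8 = 12.

12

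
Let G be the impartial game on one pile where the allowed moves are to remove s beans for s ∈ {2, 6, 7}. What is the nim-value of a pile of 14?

0

Build the Grundy sequence with g(k) = mex{g(k−s) : s ∈ {2, 6, 7}, s ≤ k}:
k:     0  1  2  3  4  5  6  7  8  9 10 11 12 13 14
g(k):  0  0  1  1  0  0  1  1  2  0  3  1  2  0  0
So g(14) = 0.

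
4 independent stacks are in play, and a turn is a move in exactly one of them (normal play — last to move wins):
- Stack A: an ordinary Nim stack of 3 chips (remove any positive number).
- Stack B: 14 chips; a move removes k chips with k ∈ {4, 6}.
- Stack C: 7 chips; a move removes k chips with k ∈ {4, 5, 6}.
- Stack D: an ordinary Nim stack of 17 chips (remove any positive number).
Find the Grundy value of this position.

18

Stack A is a plain Nim stack of size 3, so its Grundy value is 3.
Build the Grundy sequence for stack B with g(k) = mex{g(k−s) : s ∈ {4, 6}, s ≤ k}:
k:     0  1  2  3  4  5  6  7  8  9 10 11 12 13 14
g(k):  0  0  0  0  1  1  1  1  2  2  0  0  0  0  1
So g(14) = 1.
For stack C, compute g(0), g(1), … with moves {4, 5, 6}:
g(0) = mex{} = 0
g(1) = mex{} = 0
g(2) = mex{} = 0
g(3) = mex{} = 0
g(4) = mex{0} = 1
g(5) = mex{0} = 1
g(6) = mex{0} = 1
g(7) = mex{0} = 1
So g(7) = 1.
Stack D is a plain Nim stack of size 17, so its Grundy value is 17.
The value of a disjunctive sum is the nim-sum of the parts.
Combined value = 3 ⊕ 1 ⊕ 1 ⊕ 17 = 18.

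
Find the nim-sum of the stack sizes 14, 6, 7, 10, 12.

9

Write each in binary and XOR column by column:
  1110  (14)
  0110  (6)
  0111  (7)
  1010  (10)
  1100  (12)
  ----
  1001  (9)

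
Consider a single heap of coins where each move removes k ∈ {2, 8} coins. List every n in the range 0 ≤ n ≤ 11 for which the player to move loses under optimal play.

Grundy values for subtraction set {2, 8}:
k:     0  1  2  3  4  5  6  7  8  9 10 11
g(k):  0  0  1  1  0  0  1  1  2  2  0  0
The P-positions (g = 0) in 0..11 are 0, 1, 4, 5, 10, 11.

0, 1, 4, 5, 10, 11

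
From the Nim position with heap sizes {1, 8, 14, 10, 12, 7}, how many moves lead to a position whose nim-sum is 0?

Nim-sum: 1 ⊕ 8 ⊕ 14 ⊕ 10 ⊕ 12 ⊕ 7 = 6.
The overall nim-sum is X = 6. A heap of size p has a winning move iff p XOR X < p (reduce it to p XOR X).
  1: 1 XOR 6 = 7 ≥ 1 — no move.
  8: 8 XOR 6 = 14 ≥ 8 — no move.
  14: 14 XOR 6 = 8 < 14 — winning move (to 8).
  10: 10 XOR 6 = 12 ≥ 10 — no move.
  12: 12 XOR 6 = 10 < 12 — winning move (to 10).
  7: 7 XOR 6 = 1 < 7 — winning move (to 1).
That gives 3 winning moves.

3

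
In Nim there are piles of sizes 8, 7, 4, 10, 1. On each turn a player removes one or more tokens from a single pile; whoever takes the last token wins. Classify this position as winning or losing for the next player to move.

Losing position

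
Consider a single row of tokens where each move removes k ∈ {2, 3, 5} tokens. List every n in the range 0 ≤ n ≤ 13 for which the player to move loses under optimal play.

0, 1, 7, 8

Build the Grundy sequence with g(k) = mex{g(k−s) : s ∈ {2, 3, 5}, s ≤ k}:
g(0) = mex{} = 0
g(1) = mex{} = 0
g(2) = mex{0} = 1
g(3) = mex{0} = 1
g(4) = mex{0,1} = 2
g(5) = mex{0,1} = 2
g(6) = mex{0,1,2} = 3
g(7) = mex{1,2} = 0
g(8) = mex{1,2,3} = 0
g(9) = mex{0,2,3} = 1
g(10) = mex{0,2} = 1
g(11) = mex{0,1,3} = 2
g(12) = mex{0,1} = 2
g(13) = mex{0,1,2} = 3
The P-positions (g = 0) in 0..13 are 0, 1, 7, 8.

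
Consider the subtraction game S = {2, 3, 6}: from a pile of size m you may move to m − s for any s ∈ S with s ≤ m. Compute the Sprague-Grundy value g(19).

0

Compute g(0), g(1), … for moves {2, 3, 6}:
k:     0  1  2  3  4  5  6  7  8  9 10 11 12 13 14 15 16 17 18 19
g(k):  0  0  1  1  2  0  3  1  2  0  0  1  1  2  0  3  1  2  0  0
So g(19) = 0.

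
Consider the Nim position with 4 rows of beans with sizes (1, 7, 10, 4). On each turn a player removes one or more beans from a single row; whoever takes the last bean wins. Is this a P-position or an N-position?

Nim-sum: 1 ⊕ 7 ⊕ 10 ⊕ 4 = 8.
The nim-sum is 8 ≠ 0, so this is an N-position: the player to move can win.

N-position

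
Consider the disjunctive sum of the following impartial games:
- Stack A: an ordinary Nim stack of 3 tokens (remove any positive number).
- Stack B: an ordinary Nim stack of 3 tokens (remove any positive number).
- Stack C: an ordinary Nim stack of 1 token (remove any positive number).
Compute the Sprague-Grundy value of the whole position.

Stack A is a plain Nim stack of size 3, so its Grundy value is 3.
Stack B is a plain Nim stack of size 3, so its Grundy value is 3.
Stack C is a plain Nim stack of size 1, so its Grundy value is 1.
The value of a disjunctive sum is the nim-sum of the parts.
Combined value = 3 ⊕ 3 ⊕ 1 = 1.

1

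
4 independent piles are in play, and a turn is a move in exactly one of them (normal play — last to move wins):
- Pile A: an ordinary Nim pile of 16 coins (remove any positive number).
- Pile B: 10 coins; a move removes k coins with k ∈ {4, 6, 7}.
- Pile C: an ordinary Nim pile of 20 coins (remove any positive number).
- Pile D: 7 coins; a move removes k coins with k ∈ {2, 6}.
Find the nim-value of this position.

7

Pile A is a plain Nim pile of size 16, so its Grundy value is 16.
Grundy values for pile B (subtraction set {4, 6, 7}):
k:     0  1  2  3  4  5  6  7  8  9 10
g(k):  0  0  0  0  1  1  1  1  2  2  2
So g(10) = 2.
Pile C is a plain Nim pile of size 20, so its Grundy value is 20.
Build the Grundy sequence for pile D with g(k) = mex{g(k−s) : s ∈ {2, 6}, s ≤ k}:
k:     0  1  2  3  4  5  6  7
g(k):  0  0  1  1  0  0  1  1
So g(7) = 1.
The value of a disjunctive sum is the nim-sum of the parts.
Combined value = 16 ⊕ 2 ⊕ 20 ⊕ 1 = 7.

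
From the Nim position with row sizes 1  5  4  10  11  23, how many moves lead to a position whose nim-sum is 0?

1

Nim-sum: 1 XOR 5 XOR 4 XOR 10 XOR 11 XOR 23 = 22.
The overall nim-sum is X = 22. A row of size p has a winning move iff p XOR X < p (reduce it to p XOR X).
  1: 1 XOR 22 = 23 ≥ 1 — no move.
  5: 5 XOR 22 = 19 ≥ 5 — no move.
  4: 4 XOR 22 = 18 ≥ 4 — no move.
  10: 10 XOR 22 = 28 ≥ 10 — no move.
  11: 11 XOR 22 = 29 ≥ 11 — no move.
  23: 23 XOR 22 = 1 < 23 — winning move (to 1).
That gives 1 winning move.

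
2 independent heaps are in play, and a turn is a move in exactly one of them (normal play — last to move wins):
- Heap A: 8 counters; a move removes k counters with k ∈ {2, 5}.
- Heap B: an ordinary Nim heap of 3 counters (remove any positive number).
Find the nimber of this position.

3

Build the Grundy sequence for heap A with g(k) = mex{g(k−s) : s ∈ {2, 5}, s ≤ k}:
g(0) = mex{} = 0
g(1) = mex{} = 0
g(2) = mex{0} = 1
g(3) = mex{0} = 1
g(4) = mex{1} = 0
g(5) = mex{0,1} = 2
g(6) = mex{0} = 1
g(7) = mex{1,2} = 0
g(8) = mex{1} = 0
So g(8) = 0.
Heap B is a plain Nim heap of size 3, so its Grundy value is 3.
The value of a disjunctive sum is the nim-sum of the parts.
Combined value = 0 XOR 3 = 3.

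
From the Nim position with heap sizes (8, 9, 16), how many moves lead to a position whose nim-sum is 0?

1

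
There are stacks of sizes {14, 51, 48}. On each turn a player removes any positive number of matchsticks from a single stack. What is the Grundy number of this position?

13

Nim-sum: 14 ^ 51 ^ 48 = 13.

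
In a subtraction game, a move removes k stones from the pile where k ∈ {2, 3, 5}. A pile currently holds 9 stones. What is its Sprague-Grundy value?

Compute g(0), g(1), … for moves {2, 3, 5}:
g(0) = mex{} = 0
g(1) = mex{} = 0
g(2) = mex{0} = 1
g(3) = mex{0} = 1
g(4) = mex{0,1} = 2
g(5) = mex{0,1} = 2
g(6) = mex{0,1,2} = 3
g(7) = mex{1,2} = 0
g(8) = mex{1,2,3} = 0
g(9) = mex{0,2,3} = 1
So g(9) = 1.

1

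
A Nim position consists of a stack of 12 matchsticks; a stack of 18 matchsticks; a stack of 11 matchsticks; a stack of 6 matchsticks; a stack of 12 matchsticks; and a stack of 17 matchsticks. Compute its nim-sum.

Bitwise XOR of the heap sizes:
  01100  (12)
  10010  (18)
  01011  (11)
  00110  (6)
  01100  (12)
  10001  (17)
  -----
  01110  (14)

14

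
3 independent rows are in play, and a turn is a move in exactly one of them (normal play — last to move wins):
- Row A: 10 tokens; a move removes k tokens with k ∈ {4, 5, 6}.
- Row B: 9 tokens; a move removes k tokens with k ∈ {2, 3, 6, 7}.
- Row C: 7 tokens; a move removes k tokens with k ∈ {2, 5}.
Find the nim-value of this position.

For row A, compute g(0), g(1), … with moves {4, 5, 6}:
k:     0  1  2  3  4  5  6  7  8  9 10
g(k):  0  0  0  0  1  1  1  1  2  2  0
So g(10) = 0.
Grundy values for row B (subtraction set {2, 3, 6, 7}):
k:     0  1  2  3  4  5  6  7  8  9
g(k):  0  0  1  1  2  0  3  1  2  0
So g(9) = 0.
Grundy values for row C (subtraction set {2, 5}):
g(0) = mex{} = 0
g(1) = mex{} = 0
g(2) = mex{0} = 1
g(3) = mex{0} = 1
g(4) = mex{1} = 0
g(5) = mex{0,1} = 2
g(6) = mex{0} = 1
g(7) = mex{1,2} = 0
So g(7) = 0.
By the Sprague-Grundy theorem, the Grundy value of a sum of independent games is the XOR of the component values.
Combined value = 0 ⊕ 0 ⊕ 0 = 0.

0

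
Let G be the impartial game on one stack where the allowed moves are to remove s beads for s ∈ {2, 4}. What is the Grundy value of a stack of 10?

2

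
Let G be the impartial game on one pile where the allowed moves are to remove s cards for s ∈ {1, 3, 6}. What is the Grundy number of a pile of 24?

2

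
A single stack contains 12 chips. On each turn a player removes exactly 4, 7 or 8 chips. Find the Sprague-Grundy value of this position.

Build the Grundy sequence with g(k) = mex{g(k−s) : s ∈ {4, 7, 8}, s ≤ k}:
g(0) = mex{} = 0
g(1) = mex{} = 0
g(2) = mex{} = 0
g(3) = mex{} = 0
g(4) = mex{0} = 1
g(5) = mex{0} = 1
g(6) = mex{0} = 1
g(7) = mex{0} = 1
g(8) = mex{0,1} = 2
g(9) = mex{0,1} = 2
g(10) = mex{0,1} = 2
g(11) = mex{0,1} = 2
g(12) = mex{1,2} = 0
So g(12) = 0.

0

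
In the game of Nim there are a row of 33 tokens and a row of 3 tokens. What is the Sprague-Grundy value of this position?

34

Nim-sum: 33 XOR 3 = 34.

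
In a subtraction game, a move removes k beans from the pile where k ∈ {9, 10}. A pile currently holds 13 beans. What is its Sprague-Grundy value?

1

Compute g(0), g(1), … for moves {9, 10}:
g(0) = mex{} = 0
g(1) = mex{} = 0
g(2) = mex{} = 0
g(3) = mex{} = 0
g(4) = mex{} = 0
g(5) = mex{} = 0
g(6) = mex{} = 0
g(7) = mex{} = 0
g(8) = mex{} = 0
g(9) = mex{0} = 1
g(10) = mex{0} = 1
g(11) = mex{0} = 1
g(12) = mex{0} = 1
g(13) = mex{0} = 1
So g(13) = 1.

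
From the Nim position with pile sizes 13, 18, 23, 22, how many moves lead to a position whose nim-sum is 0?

3

Nim-sum: 13 ^ 18 ^ 23 ^ 22 = 30.
The overall nim-sum is X = 30. A pile of size p has a winning move iff p XOR X < p (reduce it to p XOR X).
  13: 13 XOR 30 = 19 ≥ 13 — no move.
  18: 18 XOR 30 = 12 < 18 — winning move (to 12).
  23: 23 XOR 30 = 9 < 23 — winning move (to 9).
  22: 22 XOR 30 = 8 < 22 — winning move (to 8).
That gives 3 winning moves.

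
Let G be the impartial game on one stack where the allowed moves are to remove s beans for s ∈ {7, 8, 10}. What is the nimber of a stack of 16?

2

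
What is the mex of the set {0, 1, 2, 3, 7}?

4

The values 0, 1, 2, 3 are all present; 4 is the first non-negative integer missing from the set.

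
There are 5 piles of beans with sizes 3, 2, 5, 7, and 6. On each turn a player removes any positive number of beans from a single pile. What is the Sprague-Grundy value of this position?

5

Bitwise XOR of the heap sizes:
  011  (3)
  010  (2)
  101  (5)
  111  (7)
  110  (6)
  ---
  101  (5)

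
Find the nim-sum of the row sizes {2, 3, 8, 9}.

Nim-sum: 2 ⊕ 3 ⊕ 8 ⊕ 9 = 0.

0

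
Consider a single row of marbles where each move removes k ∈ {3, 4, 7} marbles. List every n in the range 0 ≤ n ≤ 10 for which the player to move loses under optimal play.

Build the Grundy sequence with g(k) = mex{g(k−s) : s ∈ {3, 4, 7}, s ≤ k}:
g(0) = mex{} = 0
g(1) = mex{} = 0
g(2) = mex{} = 0
g(3) = mex{0} = 1
g(4) = mex{0} = 1
g(5) = mex{0} = 1
g(6) = mex{0,1} = 2
g(7) = mex{0,1} = 2
g(8) = mex{0,1} = 2
g(9) = mex{0,1,2} = 3
g(10) = mex{1,2} = 0
The P-positions (g = 0) in 0..10 are 0, 1, 2, 10.

0, 1, 2, 10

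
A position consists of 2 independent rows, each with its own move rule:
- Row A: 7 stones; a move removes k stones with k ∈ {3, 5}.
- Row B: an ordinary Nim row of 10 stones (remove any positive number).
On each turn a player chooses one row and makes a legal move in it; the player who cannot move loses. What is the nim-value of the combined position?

8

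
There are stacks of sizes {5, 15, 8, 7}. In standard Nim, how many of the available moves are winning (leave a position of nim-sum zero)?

3

Write each in binary and XOR column by column:
  0101  (5)
  1111  (15)
  1000  (8)
  0111  (7)
  ----
  0101  (5)
The overall nim-sum is X = 5. A stack of size p has a winning move iff p XOR X < p (reduce it to p XOR X).
  5: 5 XOR 5 = 0 < 5 — winning move (to 0).
  15: 15 XOR 5 = 10 < 15 — winning move (to 10).
  8: 8 XOR 5 = 13 ≥ 8 — no move.
  7: 7 XOR 5 = 2 < 7 — winning move (to 2).
That gives 3 winning moves.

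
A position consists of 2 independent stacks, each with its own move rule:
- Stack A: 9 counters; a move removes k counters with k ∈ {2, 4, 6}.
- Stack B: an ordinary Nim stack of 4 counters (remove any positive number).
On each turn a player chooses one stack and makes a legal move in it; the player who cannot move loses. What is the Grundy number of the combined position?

4

For stack A, compute g(0), g(1), … with moves {2, 4, 6}:
g(0) = mex{} = 0
g(1) = mex{} = 0
g(2) = mex{0} = 1
g(3) = mex{0} = 1
g(4) = mex{0,1} = 2
g(5) = mex{0,1} = 2
g(6) = mex{0,1,2} = 3
g(7) = mex{0,1,2} = 3
g(8) = mex{1,2,3} = 0
g(9) = mex{1,2,3} = 0
So g(9) = 0.
Stack B is a plain Nim stack of size 4, so its Grundy value is 4.
By the Sprague-Grundy theorem, the Grundy value of a sum of independent games is the XOR of the component values.
Combined value = 0 XOR 4 = 4.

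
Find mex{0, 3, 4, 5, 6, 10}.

1

0 is in the set but 1 is not, so the mex is 1.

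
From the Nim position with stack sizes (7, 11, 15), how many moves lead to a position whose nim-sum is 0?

3

Write each in binary and XOR column by column:
  0111  (7)
  1011  (11)
  1111  (15)
  ----
  0011  (3)
The overall nim-sum is X = 3. A stack of size p has a winning move iff p XOR X < p (reduce it to p XOR X).
  7: 7 XOR 3 = 4 < 7 — winning move (to 4).
  11: 11 XOR 3 = 8 < 11 — winning move (to 8).
  15: 15 XOR 3 = 12 < 15 — winning move (to 12).
That gives 3 winning moves.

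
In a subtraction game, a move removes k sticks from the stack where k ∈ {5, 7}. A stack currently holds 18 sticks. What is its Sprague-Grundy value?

Build the Grundy sequence with g(k) = mex{g(k−s) : s ∈ {5, 7}, s ≤ k}:
k:     0  1  2  3  4  5  6  7  8  9 10 11 12 13 14 15 16 17 18
g(k):  0  0  0  0  0  1  1  1  1  1  2  2  0  0  0  0  0  1  1
So g(18) = 1.

1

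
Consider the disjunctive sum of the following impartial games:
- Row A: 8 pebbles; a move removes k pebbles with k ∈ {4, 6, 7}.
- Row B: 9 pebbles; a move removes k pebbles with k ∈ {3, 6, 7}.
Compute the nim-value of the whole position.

Grundy values for row A (subtraction set {4, 6, 7}):
k:     0  1  2  3  4  5  6  7  8
g(k):  0  0  0  0  1  1  1  1  2
So g(8) = 2.
For row B, compute g(0), g(1), … with moves {3, 6, 7}:
k:     0  1  2  3  4  5  6  7  8  9
g(k):  0  0  0  1  1  1  2  2  2  3
So g(9) = 3.
The value of a disjunctive sum is the nim-sum of the parts.
Combined value = 2 XOR 3 = 1.

1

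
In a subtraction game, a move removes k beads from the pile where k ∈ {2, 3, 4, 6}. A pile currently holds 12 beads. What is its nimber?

Compute g(0), g(1), … for moves {2, 3, 4, 6}:
g(0) = mex{} = 0
g(1) = mex{} = 0
g(2) = mex{0} = 1
g(3) = mex{0} = 1
g(4) = mex{0,1} = 2
g(5) = mex{0,1} = 2
g(6) = mex{0,1,2} = 3
g(7) = mex{0,1,2} = 3
g(8) = mex{1,2,3} = 0
g(9) = mex{1,2,3} = 0
g(10) = mex{0,2,3} = 1
g(11) = mex{0,2,3} = 1
g(12) = mex{0,1,3} = 2
So g(12) = 2.

2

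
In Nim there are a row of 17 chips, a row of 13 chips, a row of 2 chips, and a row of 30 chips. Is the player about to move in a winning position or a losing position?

Write each in binary and XOR column by column:
  10001  (17)
  01101  (13)
  00010  (2)
  11110  (30)
  -----
  00000  (0)
The nim-sum is 0, so this is a P-position: the player to move is in a losing position under optimal play.

Losing position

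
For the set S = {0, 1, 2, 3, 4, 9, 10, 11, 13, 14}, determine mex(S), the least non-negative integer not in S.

5

The values 0, 1, 2, 3, 4 are all present; 5 is the first non-negative integer missing from the set.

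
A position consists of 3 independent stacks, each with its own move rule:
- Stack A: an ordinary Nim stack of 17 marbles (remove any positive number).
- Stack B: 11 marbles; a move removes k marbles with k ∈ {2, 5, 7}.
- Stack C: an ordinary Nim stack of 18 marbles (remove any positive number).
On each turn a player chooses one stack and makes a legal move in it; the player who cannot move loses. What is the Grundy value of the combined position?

Stack A is a plain Nim stack of size 17, so its Grundy value is 17.
Build the Grundy sequence for stack B with g(k) = mex{g(k−s) : s ∈ {2, 5, 7}, s ≤ k}:
g(0) = mex{} = 0
g(1) = mex{} = 0
g(2) = mex{0} = 1
g(3) = mex{0} = 1
g(4) = mex{1} = 0
g(5) = mex{0,1} = 2
g(6) = mex{0} = 1
g(7) = mex{0,1,2} = 3
g(8) = mex{0,1} = 2
g(9) = mex{0,1,3} = 2
g(10) = mex{1,2} = 0
g(11) = mex{0,1,2} = 3
So g(11) = 3.
Stack C is a plain Nim stack of size 18, so its Grundy value is 18.
By the Sprague-Grundy theorem, the Grundy value of a sum of independent games is the XOR of the component values.
Combined value = 17 ⊕ 3 ⊕ 18 = 0.

0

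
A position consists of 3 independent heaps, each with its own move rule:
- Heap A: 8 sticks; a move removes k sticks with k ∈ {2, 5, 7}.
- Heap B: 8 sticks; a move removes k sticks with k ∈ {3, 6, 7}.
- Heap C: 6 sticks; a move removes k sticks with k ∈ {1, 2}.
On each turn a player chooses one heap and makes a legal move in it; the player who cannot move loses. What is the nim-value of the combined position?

0

Build the Grundy sequence for heap A with g(k) = mex{g(k−s) : s ∈ {2, 5, 7}, s ≤ k}:
k:     0  1  2  3  4  5  6  7  8
g(k):  0  0  1  1  0  2  1  3  2
So g(8) = 2.
Grundy values for heap B (subtraction set {3, 6, 7}):
k:     0  1  2  3  4  5  6  7  8
g(k):  0  0  0  1  1  1  2  2  2
So g(8) = 2.
Build the Grundy sequence for heap C with g(k) = mex{g(k−s) : s ∈ {1, 2}, s ≤ k}:
g(0) = mex{} = 0
g(1) = mex{0} = 1
g(2) = mex{0,1} = 2
g(3) = mex{1,2} = 0
g(4) = mex{0,2} = 1
g(5) = mex{0,1} = 2
g(6) = mex{1,2} = 0
So g(6) = 0.
By the Sprague-Grundy theorem, the Grundy value of a sum of independent games is the XOR of the component values.
Combined value = 2 ⊕ 2 ⊕ 0 = 0.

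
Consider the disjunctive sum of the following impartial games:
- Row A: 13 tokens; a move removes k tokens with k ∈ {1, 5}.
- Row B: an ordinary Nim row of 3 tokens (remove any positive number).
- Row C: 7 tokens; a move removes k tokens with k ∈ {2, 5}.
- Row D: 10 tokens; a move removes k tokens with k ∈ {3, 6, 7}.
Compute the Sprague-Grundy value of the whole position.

2

For row A, compute g(0), g(1), … with moves {1, 5}:
k:     0  1  2  3  4  5  6  7  8  9 10 11 12 13
g(k):  0  1  0  1  0  1  0  1  0  1  0  1  0  1
So g(13) = 1.
Row B is a plain Nim row of size 3, so its Grundy value is 3.
For row C, compute g(0), g(1), … with moves {2, 5}:
k:     0  1  2  3  4  5  6  7
g(k):  0  0  1  1  0  2  1  0
So g(7) = 0.
Build the Grundy sequence for row D with g(k) = mex{g(k−s) : s ∈ {3, 6, 7}, s ≤ k}:
g(0) = mex{} = 0
g(1) = mex{} = 0
g(2) = mex{} = 0
g(3) = mex{0} = 1
g(4) = mex{0} = 1
g(5) = mex{0} = 1
g(6) = mex{0,1} = 2
g(7) = mex{0,1} = 2
g(8) = mex{0,1} = 2
g(9) = mex{0,1,2} = 3
g(10) = mex{1,2} = 0
So g(10) = 0.
By the Sprague-Grundy theorem, the Grundy value of a sum of independent games is the XOR of the component values.
Combined value = 1 ⊕ 3 ⊕ 0 ⊕ 0 = 2.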